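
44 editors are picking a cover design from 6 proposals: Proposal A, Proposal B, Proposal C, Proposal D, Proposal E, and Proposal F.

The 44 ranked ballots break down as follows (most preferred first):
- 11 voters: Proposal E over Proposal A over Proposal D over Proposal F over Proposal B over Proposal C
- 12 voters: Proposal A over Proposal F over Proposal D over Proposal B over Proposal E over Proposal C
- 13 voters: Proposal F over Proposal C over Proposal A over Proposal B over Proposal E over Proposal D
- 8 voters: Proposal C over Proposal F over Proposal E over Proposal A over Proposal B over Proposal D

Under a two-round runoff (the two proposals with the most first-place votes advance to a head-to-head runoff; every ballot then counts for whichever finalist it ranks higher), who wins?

Proposal A

Round 1 first-place votes: Proposal A 12, Proposal B 0, Proposal C 8, Proposal D 0, Proposal E 11, Proposal F 13. Proposal F and Proposal A advance.
Runoff: Proposal F is ranked above Proposal A on 21 ballots, Proposal A above Proposal F on 23.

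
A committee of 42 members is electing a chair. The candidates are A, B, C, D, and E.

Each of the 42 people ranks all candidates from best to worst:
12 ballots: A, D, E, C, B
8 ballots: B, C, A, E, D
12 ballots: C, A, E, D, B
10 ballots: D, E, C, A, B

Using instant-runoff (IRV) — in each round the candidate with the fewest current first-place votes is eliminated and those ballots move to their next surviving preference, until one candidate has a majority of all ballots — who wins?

C

Round 1: A 12, B 8, C 12, D 10, E 0. E eliminated.
Round 2: A 12, B 8, C 12, D 10. B eliminated.
Round 3: A 12, C 20, D 10. D eliminated.
Round 4: A 12, C 30. C has a majority (≥22).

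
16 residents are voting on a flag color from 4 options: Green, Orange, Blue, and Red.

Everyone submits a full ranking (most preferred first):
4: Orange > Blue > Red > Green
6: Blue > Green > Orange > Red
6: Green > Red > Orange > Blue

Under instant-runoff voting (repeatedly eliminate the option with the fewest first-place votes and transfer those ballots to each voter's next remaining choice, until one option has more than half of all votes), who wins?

Round 1: Green 6, Orange 4, Blue 6, Red 0. Red eliminated.
Round 2: Green 6, Orange 4, Blue 6. Orange eliminated.
Round 3: Green 6, Blue 10. Blue has a majority (≥9).

Blue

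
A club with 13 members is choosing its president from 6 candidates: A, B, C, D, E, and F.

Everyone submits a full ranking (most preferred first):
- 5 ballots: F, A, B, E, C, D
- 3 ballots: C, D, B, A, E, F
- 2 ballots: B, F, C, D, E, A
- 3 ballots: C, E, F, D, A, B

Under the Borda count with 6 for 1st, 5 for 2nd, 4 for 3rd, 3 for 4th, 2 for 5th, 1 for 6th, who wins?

A: 5×5 + 3×3 + 2×1 + 3×2 = 42
B: 5×4 + 3×4 + 2×6 + 3×1 = 47
C: 5×2 + 3×6 + 2×4 + 3×6 = 54
D: 5×1 + 3×5 + 2×3 + 3×3 = 35
E: 5×3 + 3×2 + 2×2 + 3×5 = 40
F: 5×6 + 3×1 + 2×5 + 3×4 = 55

F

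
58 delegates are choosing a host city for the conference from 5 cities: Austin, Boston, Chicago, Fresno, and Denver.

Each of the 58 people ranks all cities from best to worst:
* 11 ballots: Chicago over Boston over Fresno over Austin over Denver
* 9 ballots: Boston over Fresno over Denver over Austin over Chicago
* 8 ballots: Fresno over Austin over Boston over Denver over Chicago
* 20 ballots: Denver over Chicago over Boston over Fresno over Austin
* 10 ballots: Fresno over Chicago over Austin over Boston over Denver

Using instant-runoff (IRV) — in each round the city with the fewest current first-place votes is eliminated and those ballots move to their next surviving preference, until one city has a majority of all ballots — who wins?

Round 1: Austin 0, Boston 9, Chicago 11, Fresno 18, Denver 20. Austin eliminated.
Round 2: Boston 9, Chicago 11, Fresno 18, Denver 20. Boston eliminated.
Round 3: Chicago 11, Fresno 27, Denver 20. Chicago eliminated.
Round 4: Fresno 38, Denver 20. Fresno has a majority (≥30).

Fresno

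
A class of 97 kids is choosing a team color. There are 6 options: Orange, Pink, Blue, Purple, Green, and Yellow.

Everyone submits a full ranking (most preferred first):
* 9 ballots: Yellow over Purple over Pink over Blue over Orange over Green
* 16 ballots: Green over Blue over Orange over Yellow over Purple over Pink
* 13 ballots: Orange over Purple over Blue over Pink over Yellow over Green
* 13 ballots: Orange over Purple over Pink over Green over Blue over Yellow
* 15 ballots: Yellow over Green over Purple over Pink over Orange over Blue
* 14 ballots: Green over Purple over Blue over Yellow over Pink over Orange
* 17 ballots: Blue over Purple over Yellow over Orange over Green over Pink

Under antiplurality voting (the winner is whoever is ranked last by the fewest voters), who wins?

Purple

Last-place votes: Orange 14, Pink 33, Blue 15, Purple 0, Green 22, Yellow 13.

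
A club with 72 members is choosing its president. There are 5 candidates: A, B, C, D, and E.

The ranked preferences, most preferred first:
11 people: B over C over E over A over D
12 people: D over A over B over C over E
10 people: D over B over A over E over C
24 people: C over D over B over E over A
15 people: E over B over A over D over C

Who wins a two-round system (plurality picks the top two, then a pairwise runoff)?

D

Round 1 first-place votes: A 0, B 11, C 24, D 22, E 15. C and D advance.
Runoff: C is ranked above D on 35 ballots, D above C on 37.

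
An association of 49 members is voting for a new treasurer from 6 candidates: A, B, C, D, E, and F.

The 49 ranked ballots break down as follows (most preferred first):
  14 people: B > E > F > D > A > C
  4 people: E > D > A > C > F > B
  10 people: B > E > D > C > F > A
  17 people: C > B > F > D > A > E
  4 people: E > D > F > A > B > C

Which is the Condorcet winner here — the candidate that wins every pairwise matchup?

B

B vs A: 41–8
B vs C: 28–21
B vs D: 41–8
B vs E: 41–8
B vs F: 41–8
B beats every other candidate.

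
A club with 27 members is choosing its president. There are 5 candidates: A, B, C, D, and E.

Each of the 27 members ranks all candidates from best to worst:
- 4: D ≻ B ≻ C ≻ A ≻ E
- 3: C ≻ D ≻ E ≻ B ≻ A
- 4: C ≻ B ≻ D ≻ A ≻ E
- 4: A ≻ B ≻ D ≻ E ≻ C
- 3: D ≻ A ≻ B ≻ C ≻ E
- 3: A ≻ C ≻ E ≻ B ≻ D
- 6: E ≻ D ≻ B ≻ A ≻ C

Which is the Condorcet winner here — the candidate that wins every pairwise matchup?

D

D vs A: 20–7
D vs B: 16–11
D vs C: 17–10
D vs E: 18–9
D beats every other candidate.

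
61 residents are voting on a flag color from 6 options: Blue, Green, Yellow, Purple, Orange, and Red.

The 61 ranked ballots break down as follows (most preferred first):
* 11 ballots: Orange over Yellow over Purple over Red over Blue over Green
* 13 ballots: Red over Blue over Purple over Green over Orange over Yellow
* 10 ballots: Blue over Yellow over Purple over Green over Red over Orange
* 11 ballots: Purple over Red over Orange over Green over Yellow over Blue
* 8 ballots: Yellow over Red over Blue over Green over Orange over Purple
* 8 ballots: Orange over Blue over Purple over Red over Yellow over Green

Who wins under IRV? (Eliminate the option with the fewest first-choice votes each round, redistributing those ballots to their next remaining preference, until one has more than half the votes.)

Purple

Round 1: Blue 10, Green 0, Yellow 8, Purple 11, Orange 19, Red 13. Green eliminated.
Round 2: Blue 10, Yellow 8, Purple 11, Orange 19, Red 13. Yellow eliminated.
Round 3: Blue 10, Purple 11, Orange 19, Red 21. Blue eliminated.
Round 4: Purple 21, Orange 19, Red 21. Orange eliminated.
Round 5: Purple 40, Red 21. Purple has a majority (≥31).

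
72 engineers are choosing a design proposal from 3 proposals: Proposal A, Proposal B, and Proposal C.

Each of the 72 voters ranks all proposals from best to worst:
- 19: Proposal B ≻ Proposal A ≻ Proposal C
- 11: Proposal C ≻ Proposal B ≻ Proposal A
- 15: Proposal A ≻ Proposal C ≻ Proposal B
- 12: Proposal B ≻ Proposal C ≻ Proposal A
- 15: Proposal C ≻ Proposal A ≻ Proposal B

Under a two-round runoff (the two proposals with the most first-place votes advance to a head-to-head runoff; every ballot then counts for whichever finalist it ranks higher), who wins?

Proposal C

Round 1 first-place votes: Proposal A 15, Proposal B 31, Proposal C 26. Proposal B and Proposal C advance.
Runoff: Proposal B is ranked above Proposal C on 31 ballots, Proposal C above Proposal B on 41.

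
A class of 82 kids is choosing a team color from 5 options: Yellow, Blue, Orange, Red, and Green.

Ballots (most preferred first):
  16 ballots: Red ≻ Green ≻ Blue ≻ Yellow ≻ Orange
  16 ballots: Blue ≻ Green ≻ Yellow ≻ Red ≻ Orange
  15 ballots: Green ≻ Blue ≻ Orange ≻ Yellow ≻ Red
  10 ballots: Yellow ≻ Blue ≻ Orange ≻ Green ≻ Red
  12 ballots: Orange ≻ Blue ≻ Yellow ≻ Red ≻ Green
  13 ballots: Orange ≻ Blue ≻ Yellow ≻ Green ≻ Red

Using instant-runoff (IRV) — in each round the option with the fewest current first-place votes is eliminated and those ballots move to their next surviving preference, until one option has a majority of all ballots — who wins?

Round 1: Yellow 10, Blue 16, Orange 25, Red 16, Green 15. Yellow eliminated.
Round 2: Blue 26, Orange 25, Red 16, Green 15. Green eliminated.
Round 3: Blue 41, Orange 25, Red 16. Red eliminated.
Round 4: Blue 57, Orange 25. Blue has a majority (≥42).

Blue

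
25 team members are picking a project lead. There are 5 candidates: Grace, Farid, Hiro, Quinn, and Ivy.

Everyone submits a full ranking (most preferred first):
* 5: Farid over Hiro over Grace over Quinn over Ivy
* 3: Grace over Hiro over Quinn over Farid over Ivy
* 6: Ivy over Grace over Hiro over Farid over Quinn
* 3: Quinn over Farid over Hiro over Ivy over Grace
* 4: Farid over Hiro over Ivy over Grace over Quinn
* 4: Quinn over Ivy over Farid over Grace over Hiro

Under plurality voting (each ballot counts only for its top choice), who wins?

Farid

First-place votes: Grace 3, Farid 9, Hiro 0, Quinn 7, Ivy 6.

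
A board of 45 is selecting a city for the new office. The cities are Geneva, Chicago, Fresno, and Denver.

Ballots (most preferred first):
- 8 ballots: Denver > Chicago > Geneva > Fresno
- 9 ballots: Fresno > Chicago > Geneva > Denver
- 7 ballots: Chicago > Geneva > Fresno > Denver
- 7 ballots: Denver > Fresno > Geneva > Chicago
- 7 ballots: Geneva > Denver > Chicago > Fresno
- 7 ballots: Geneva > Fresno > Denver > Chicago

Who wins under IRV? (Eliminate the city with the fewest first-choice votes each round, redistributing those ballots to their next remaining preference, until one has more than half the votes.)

Round 1: Geneva 14, Chicago 7, Fresno 9, Denver 15. Chicago eliminated.
Round 2: Geneva 21, Fresno 9, Denver 15. Fresno eliminated.
Round 3: Geneva 30, Denver 15. Geneva has a majority (≥23).

Geneva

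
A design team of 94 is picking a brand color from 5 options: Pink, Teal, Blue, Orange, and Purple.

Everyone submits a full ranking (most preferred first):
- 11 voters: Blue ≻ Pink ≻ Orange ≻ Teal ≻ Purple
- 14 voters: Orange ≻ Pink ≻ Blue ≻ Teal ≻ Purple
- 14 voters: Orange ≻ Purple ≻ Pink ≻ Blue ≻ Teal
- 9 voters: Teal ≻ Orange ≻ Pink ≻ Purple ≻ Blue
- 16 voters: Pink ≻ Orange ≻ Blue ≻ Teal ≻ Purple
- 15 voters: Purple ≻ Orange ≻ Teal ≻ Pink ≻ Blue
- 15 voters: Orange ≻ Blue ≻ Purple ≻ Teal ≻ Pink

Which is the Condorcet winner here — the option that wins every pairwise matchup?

Orange vs Pink: 67–27
Orange vs Teal: 85–9
Orange vs Blue: 83–11
Orange vs Purple: 79–15
Orange beats every other option.

Orange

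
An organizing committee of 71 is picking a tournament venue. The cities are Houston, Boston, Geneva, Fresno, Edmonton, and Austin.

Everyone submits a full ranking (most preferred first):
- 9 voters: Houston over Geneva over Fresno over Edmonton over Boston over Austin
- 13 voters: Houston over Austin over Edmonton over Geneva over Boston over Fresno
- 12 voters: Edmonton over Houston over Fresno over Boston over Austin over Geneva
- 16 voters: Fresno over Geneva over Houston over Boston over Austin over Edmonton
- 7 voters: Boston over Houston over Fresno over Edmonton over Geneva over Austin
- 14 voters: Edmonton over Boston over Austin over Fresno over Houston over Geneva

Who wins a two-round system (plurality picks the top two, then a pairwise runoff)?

Houston

Round 1 first-place votes: Houston 22, Boston 7, Geneva 0, Fresno 16, Edmonton 26, Austin 0. Edmonton and Houston advance.
Runoff: Edmonton is ranked above Houston on 26 ballots, Houston above Edmonton on 45.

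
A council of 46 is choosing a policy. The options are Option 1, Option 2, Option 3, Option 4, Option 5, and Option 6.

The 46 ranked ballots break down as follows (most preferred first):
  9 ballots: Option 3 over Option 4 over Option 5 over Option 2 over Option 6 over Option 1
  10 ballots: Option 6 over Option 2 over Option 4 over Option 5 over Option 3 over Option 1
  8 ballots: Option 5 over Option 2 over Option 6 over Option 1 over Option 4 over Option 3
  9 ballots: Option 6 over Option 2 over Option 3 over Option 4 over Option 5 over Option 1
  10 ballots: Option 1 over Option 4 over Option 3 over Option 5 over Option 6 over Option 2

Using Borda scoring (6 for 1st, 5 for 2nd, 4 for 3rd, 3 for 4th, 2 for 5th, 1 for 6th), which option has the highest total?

Option 1: 9×1 + 10×1 + 8×3 + 9×1 + 10×6 = 112
Option 2: 9×3 + 10×5 + 8×5 + 9×5 + 10×1 = 172
Option 3: 9×6 + 10×2 + 8×1 + 9×4 + 10×4 = 158
Option 4: 9×5 + 10×4 + 8×2 + 9×3 + 10×5 = 178
Option 5: 9×4 + 10×3 + 8×6 + 9×2 + 10×3 = 162
Option 6: 9×2 + 10×6 + 8×4 + 9×6 + 10×2 = 184

Option 6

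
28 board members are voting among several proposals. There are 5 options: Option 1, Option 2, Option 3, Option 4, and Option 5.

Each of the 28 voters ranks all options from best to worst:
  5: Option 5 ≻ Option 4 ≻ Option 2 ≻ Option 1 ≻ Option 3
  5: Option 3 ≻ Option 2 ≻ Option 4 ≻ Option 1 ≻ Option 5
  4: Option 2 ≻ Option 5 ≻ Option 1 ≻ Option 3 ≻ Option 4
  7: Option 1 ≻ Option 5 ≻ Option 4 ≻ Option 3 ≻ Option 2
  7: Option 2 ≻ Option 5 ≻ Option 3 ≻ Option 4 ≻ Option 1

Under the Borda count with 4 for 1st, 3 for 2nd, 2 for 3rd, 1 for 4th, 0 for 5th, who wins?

Option 5

Option 1: 5×1 + 5×1 + 4×2 + 7×4 + 7×0 = 46
Option 2: 5×2 + 5×3 + 4×4 + 7×0 + 7×4 = 69
Option 3: 5×0 + 5×4 + 4×1 + 7×1 + 7×2 = 45
Option 4: 5×3 + 5×2 + 4×0 + 7×2 + 7×1 = 46
Option 5: 5×4 + 5×0 + 4×3 + 7×3 + 7×3 = 74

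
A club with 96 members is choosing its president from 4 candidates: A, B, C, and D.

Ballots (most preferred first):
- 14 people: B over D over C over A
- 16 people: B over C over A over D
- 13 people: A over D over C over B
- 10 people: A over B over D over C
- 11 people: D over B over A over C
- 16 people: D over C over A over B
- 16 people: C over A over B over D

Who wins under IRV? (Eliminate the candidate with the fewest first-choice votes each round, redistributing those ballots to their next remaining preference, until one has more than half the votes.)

Round 1: A 23, B 30, C 16, D 27. C eliminated.
Round 2: A 39, B 30, D 27. D eliminated.
Round 3: A 55, B 41. A has a majority (≥49).

A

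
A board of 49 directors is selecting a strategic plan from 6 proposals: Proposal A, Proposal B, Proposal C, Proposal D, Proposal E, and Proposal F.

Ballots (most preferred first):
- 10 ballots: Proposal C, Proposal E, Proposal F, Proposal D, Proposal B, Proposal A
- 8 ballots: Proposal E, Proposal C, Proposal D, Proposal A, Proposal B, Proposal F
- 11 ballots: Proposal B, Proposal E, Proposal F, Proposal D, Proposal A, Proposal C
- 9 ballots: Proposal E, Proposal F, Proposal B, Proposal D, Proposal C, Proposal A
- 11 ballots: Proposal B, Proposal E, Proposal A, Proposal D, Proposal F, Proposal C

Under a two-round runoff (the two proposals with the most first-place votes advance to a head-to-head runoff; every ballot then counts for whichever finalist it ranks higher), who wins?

Round 1 first-place votes: Proposal A 0, Proposal B 22, Proposal C 10, Proposal D 0, Proposal E 17, Proposal F 0. Proposal B and Proposal E advance.
Runoff: Proposal B is ranked above Proposal E on 22 ballots, Proposal E above Proposal B on 27.

Proposal E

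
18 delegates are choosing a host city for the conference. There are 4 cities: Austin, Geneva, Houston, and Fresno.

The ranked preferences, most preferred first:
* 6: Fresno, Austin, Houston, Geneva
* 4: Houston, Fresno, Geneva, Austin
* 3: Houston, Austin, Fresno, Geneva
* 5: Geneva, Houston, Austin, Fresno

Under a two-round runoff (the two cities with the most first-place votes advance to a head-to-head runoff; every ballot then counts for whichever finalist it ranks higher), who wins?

Houston

Round 1 first-place votes: Austin 0, Geneva 5, Houston 7, Fresno 6. Houston and Fresno advance.
Runoff: Houston is ranked above Fresno on 12 ballots, Fresno above Houston on 6.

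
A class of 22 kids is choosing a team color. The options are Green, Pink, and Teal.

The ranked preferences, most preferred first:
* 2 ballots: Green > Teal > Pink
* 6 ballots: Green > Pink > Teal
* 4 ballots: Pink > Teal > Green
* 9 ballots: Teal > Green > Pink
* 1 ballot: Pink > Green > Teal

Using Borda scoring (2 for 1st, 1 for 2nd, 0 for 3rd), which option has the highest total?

Green: 2×2 + 6×2 + 4×0 + 9×1 + 1×1 = 26
Pink: 2×0 + 6×1 + 4×2 + 9×0 + 1×2 = 16
Teal: 2×1 + 6×0 + 4×1 + 9×2 + 1×0 = 24

Green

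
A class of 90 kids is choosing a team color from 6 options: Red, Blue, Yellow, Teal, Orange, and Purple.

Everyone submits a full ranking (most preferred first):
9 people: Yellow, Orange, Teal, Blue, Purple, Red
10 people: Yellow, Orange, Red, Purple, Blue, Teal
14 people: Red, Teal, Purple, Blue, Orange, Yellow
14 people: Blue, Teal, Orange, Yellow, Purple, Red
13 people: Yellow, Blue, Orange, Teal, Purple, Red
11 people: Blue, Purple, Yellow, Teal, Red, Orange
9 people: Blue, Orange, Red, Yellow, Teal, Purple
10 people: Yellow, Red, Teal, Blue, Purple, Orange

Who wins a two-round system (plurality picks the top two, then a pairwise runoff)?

Blue

Round 1 first-place votes: Red 14, Blue 34, Yellow 42, Teal 0, Orange 0, Purple 0. Yellow and Blue advance.
Runoff: Yellow is ranked above Blue on 42 ballots, Blue above Yellow on 48.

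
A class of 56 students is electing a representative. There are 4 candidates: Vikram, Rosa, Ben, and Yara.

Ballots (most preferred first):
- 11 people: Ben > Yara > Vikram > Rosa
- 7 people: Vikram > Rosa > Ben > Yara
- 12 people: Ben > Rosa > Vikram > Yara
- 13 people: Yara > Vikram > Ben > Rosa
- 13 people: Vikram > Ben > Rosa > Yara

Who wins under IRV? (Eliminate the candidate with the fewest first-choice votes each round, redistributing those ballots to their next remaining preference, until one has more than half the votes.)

Round 1: Vikram 20, Rosa 0, Ben 23, Yara 13. Rosa eliminated.
Round 2: Vikram 20, Ben 23, Yara 13. Yara eliminated.
Round 3: Vikram 33, Ben 23. Vikram has a majority (≥29).

Vikram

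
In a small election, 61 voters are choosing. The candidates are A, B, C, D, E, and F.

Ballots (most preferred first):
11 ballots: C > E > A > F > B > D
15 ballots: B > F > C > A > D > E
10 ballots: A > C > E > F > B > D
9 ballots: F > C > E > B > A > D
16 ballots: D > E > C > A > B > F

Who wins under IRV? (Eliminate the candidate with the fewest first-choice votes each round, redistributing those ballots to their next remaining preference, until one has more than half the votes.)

Round 1: A 10, B 15, C 11, D 16, E 0, F 9. E eliminated.
Round 2: A 10, B 15, C 11, D 16, F 9. F eliminated.
Round 3: A 10, B 15, C 20, D 16. A eliminated.
Round 4: B 15, C 30, D 16. B eliminated.
Round 5: C 45, D 16. C has a majority (≥31).

C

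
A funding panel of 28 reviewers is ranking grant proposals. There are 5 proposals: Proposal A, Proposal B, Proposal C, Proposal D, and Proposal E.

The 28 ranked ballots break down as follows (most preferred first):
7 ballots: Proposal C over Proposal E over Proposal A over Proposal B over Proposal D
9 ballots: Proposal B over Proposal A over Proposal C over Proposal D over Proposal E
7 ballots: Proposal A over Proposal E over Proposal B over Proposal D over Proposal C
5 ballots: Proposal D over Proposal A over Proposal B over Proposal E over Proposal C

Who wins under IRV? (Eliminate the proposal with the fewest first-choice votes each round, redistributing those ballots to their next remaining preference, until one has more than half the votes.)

Round 1: Proposal A 7, Proposal B 9, Proposal C 7, Proposal D 5, Proposal E 0. Proposal E eliminated.
Round 2: Proposal A 7, Proposal B 9, Proposal C 7, Proposal D 5. Proposal D eliminated.
Round 3: Proposal A 12, Proposal B 9, Proposal C 7. Proposal C eliminated.
Round 4: Proposal A 19, Proposal B 9. Proposal A has a majority (≥15).

Proposal A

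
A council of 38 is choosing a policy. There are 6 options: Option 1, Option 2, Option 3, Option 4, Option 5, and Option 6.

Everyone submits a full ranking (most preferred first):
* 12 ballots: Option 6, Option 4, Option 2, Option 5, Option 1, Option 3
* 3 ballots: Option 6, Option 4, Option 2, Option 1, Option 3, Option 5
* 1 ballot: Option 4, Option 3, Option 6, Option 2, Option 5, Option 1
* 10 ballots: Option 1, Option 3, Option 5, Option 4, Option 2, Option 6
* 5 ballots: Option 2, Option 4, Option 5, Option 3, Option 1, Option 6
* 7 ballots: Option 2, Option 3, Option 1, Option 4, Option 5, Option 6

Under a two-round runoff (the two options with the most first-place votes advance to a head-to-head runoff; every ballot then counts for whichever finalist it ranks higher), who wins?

Option 2

Round 1 first-place votes: Option 1 10, Option 2 12, Option 3 0, Option 4 1, Option 5 0, Option 6 15. Option 6 and Option 2 advance.
Runoff: Option 6 is ranked above Option 2 on 16 ballots, Option 2 above Option 6 on 22.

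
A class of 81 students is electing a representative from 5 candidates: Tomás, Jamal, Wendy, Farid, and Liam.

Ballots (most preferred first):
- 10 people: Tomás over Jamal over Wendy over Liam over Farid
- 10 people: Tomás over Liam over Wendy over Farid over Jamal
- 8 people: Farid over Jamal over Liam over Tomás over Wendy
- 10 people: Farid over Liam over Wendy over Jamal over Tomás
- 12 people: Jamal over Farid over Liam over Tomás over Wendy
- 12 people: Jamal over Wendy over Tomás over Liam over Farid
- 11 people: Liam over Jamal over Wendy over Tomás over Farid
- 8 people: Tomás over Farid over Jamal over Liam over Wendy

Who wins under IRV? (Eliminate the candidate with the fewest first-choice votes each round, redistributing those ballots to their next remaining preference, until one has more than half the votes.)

Round 1: Tomás 28, Jamal 24, Wendy 0, Farid 18, Liam 11. Wendy eliminated.
Round 2: Tomás 28, Jamal 24, Farid 18, Liam 11. Liam eliminated.
Round 3: Tomás 28, Jamal 35, Farid 18. Farid eliminated.
Round 4: Tomás 28, Jamal 53. Jamal has a majority (≥41).

Jamal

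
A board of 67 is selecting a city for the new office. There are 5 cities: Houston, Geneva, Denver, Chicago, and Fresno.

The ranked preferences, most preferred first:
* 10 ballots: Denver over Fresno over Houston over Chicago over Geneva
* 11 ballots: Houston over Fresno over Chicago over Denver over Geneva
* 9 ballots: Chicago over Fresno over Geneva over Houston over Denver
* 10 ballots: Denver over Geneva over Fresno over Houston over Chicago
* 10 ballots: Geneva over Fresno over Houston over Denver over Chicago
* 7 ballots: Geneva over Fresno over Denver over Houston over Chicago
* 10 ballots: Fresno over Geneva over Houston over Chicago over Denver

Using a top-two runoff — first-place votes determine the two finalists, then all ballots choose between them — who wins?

Geneva

Round 1 first-place votes: Houston 11, Geneva 17, Denver 20, Chicago 9, Fresno 10. Denver and Geneva advance.
Runoff: Denver is ranked above Geneva on 31 ballots, Geneva above Denver on 36.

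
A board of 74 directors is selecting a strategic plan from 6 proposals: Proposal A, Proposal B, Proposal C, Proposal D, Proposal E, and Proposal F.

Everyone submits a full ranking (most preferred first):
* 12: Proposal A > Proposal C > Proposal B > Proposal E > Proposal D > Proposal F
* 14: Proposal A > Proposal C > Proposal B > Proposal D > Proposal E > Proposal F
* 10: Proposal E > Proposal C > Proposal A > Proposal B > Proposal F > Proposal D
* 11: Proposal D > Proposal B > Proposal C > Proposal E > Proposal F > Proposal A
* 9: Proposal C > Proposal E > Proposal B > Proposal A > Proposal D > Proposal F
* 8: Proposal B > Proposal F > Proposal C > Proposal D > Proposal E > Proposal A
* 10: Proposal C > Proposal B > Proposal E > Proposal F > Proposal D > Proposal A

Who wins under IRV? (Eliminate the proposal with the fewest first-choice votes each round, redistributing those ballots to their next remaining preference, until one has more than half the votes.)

Round 1: Proposal A 26, Proposal B 8, Proposal C 19, Proposal D 11, Proposal E 10, Proposal F 0. Proposal F eliminated.
Round 2: Proposal A 26, Proposal B 8, Proposal C 19, Proposal D 11, Proposal E 10. Proposal B eliminated.
Round 3: Proposal A 26, Proposal C 27, Proposal D 11, Proposal E 10. Proposal E eliminated.
Round 4: Proposal A 26, Proposal C 37, Proposal D 11. Proposal D eliminated.
Round 5: Proposal A 26, Proposal C 48. Proposal C has a majority (≥38).

Proposal C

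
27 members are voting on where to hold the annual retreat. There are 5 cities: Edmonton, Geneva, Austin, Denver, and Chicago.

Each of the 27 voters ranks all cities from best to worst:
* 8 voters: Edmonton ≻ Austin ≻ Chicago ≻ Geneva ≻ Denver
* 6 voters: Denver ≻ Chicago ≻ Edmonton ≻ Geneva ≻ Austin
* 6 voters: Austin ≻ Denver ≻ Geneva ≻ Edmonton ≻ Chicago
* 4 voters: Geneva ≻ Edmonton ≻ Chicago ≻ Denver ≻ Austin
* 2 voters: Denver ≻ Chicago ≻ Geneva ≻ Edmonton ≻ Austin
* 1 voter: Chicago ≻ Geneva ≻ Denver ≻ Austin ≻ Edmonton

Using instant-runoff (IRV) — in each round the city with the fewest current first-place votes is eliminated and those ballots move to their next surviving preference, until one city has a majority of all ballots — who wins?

Round 1: Edmonton 8, Geneva 4, Austin 6, Denver 8, Chicago 1. Chicago eliminated.
Round 2: Edmonton 8, Geneva 5, Austin 6, Denver 8. Geneva eliminated.
Round 3: Edmonton 12, Austin 6, Denver 9. Austin eliminated.
Round 4: Edmonton 12, Denver 15. Denver has a majority (≥14).

Denver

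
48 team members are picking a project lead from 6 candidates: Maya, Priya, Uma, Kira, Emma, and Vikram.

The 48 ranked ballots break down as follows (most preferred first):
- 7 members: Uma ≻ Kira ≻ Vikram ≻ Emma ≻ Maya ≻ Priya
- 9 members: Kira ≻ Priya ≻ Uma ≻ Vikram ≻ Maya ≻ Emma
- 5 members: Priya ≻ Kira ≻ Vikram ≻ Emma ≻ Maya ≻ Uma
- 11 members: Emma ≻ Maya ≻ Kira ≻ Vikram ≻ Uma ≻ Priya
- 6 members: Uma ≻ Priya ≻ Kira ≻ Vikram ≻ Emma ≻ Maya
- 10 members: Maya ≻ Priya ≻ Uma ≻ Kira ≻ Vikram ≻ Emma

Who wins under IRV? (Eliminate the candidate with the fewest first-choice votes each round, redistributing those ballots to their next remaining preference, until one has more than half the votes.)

Round 1: Maya 10, Priya 5, Uma 13, Kira 9, Emma 11, Vikram 0. Vikram eliminated.
Round 2: Maya 10, Priya 5, Uma 13, Kira 9, Emma 11. Priya eliminated.
Round 3: Maya 10, Uma 13, Kira 14, Emma 11. Maya eliminated.
Round 4: Uma 23, Kira 14, Emma 11. Emma eliminated.
Round 5: Uma 23, Kira 25. Kira has a majority (≥25).

Kira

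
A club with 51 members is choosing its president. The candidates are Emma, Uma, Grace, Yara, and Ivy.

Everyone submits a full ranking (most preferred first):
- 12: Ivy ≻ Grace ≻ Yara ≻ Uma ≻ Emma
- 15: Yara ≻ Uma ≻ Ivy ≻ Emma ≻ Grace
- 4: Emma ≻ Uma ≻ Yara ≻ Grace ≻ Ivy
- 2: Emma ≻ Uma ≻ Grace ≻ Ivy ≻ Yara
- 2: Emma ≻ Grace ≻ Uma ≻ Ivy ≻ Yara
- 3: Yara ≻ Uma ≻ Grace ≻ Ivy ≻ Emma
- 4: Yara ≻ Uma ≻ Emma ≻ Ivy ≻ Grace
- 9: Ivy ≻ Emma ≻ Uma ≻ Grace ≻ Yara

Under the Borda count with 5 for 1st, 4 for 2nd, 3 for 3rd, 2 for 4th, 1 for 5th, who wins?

Ivy

Emma: 12×1 + 15×2 + 4×5 + 2×5 + 2×5 + 3×1 + 4×3 + 9×4 = 133
Uma: 12×2 + 15×4 + 4×4 + 2×4 + 2×3 + 3×4 + 4×4 + 9×3 = 169
Grace: 12×4 + 15×1 + 4×2 + 2×3 + 2×4 + 3×3 + 4×1 + 9×2 = 116
Yara: 12×3 + 15×5 + 4×3 + 2×1 + 2×1 + 3×5 + 4×5 + 9×1 = 171
Ivy: 12×5 + 15×3 + 4×1 + 2×2 + 2×2 + 3×2 + 4×2 + 9×5 = 176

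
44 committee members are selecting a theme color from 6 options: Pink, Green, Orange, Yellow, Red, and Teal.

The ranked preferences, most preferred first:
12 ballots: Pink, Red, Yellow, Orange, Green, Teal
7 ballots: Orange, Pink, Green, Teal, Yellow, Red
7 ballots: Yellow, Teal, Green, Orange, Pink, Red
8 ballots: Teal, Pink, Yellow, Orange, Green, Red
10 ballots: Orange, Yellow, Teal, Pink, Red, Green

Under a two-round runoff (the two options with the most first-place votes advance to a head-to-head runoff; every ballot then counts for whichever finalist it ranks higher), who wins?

Orange

Round 1 first-place votes: Pink 12, Green 0, Orange 17, Yellow 7, Red 0, Teal 8. Orange and Pink advance.
Runoff: Orange is ranked above Pink on 24 ballots, Pink above Orange on 20.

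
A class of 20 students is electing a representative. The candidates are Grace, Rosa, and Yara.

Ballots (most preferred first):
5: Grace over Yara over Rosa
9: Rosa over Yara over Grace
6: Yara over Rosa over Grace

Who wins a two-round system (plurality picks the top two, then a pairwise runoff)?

Yara

Round 1 first-place votes: Grace 5, Rosa 9, Yara 6. Rosa and Yara advance.
Runoff: Rosa is ranked above Yara on 9 ballots, Yara above Rosa on 11.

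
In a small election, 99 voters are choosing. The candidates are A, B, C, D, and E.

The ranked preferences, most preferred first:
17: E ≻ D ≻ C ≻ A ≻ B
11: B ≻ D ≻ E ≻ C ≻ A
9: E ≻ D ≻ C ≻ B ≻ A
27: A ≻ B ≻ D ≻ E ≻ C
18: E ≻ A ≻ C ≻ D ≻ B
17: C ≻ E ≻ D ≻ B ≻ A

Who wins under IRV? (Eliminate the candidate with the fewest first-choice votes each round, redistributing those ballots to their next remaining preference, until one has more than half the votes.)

E

Round 1: A 27, B 11, C 17, D 0, E 44. D eliminated.
Round 2: A 27, B 11, C 17, E 44. B eliminated.
Round 3: A 27, C 17, E 55. E has a majority (≥50).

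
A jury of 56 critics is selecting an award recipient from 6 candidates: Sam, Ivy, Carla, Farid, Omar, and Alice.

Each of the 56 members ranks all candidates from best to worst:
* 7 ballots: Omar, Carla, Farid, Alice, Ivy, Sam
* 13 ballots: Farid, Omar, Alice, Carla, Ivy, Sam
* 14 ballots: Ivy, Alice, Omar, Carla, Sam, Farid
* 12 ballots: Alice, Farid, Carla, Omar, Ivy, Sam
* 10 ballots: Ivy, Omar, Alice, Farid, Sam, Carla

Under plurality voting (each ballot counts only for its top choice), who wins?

First-place votes: Sam 0, Ivy 24, Carla 0, Farid 13, Omar 7, Alice 12.

Ivy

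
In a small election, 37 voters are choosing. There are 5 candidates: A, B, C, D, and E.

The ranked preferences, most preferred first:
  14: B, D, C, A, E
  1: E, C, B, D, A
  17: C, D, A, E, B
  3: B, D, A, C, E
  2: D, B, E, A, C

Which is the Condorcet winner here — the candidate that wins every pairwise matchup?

D vs A: 37–0
D vs B: 19–18
D vs C: 19–18
D vs E: 36–1
D beats every other candidate.

D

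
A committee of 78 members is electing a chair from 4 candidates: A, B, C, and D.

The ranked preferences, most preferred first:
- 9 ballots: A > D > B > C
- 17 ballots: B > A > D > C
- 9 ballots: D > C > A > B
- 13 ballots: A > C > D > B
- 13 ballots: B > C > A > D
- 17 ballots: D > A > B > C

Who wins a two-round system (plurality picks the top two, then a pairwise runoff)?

D

Round 1 first-place votes: A 22, B 30, C 0, D 26. B and D advance.
Runoff: B is ranked above D on 30 ballots, D above B on 48.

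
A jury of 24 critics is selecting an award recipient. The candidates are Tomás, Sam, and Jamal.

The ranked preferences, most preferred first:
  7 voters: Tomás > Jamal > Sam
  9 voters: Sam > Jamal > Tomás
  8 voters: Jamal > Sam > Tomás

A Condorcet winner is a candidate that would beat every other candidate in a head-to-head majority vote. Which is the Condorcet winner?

Jamal vs Tomás: 17–7
Jamal vs Sam: 15–9
Jamal beats every other candidate.

Jamal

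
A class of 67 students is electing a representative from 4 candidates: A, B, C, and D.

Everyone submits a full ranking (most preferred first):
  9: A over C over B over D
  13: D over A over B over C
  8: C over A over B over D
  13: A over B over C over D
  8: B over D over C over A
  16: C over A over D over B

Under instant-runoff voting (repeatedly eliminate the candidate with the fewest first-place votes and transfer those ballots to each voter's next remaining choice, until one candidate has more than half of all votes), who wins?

A

Round 1: A 22, B 8, C 24, D 13. B eliminated.
Round 2: A 22, C 24, D 21. D eliminated.
Round 3: A 35, C 32. A has a majority (≥34).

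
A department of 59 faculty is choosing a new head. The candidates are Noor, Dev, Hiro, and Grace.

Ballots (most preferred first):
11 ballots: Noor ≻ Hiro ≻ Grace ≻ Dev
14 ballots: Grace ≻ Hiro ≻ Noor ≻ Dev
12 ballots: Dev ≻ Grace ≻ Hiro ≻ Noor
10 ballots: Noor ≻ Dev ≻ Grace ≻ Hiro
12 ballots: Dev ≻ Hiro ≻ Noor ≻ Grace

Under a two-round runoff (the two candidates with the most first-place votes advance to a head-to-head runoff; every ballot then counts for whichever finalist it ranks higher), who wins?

Round 1 first-place votes: Noor 21, Dev 24, Hiro 0, Grace 14. Dev and Noor advance.
Runoff: Dev is ranked above Noor on 24 ballots, Noor above Dev on 35.

Noor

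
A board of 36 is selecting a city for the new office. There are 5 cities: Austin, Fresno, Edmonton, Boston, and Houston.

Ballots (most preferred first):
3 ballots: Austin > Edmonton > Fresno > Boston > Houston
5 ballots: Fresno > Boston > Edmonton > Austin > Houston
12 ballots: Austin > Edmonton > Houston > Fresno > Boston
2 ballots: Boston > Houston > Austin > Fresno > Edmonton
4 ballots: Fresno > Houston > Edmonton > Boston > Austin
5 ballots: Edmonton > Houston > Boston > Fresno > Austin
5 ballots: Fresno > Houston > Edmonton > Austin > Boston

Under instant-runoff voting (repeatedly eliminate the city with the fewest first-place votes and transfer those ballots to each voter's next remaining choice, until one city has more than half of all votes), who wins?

Round 1: Austin 15, Fresno 14, Edmonton 5, Boston 2, Houston 0. Houston eliminated.
Round 2: Austin 15, Fresno 14, Edmonton 5, Boston 2. Boston eliminated.
Round 3: Austin 17, Fresno 14, Edmonton 5. Edmonton eliminated.
Round 4: Austin 17, Fresno 19. Fresno has a majority (≥19).

Fresno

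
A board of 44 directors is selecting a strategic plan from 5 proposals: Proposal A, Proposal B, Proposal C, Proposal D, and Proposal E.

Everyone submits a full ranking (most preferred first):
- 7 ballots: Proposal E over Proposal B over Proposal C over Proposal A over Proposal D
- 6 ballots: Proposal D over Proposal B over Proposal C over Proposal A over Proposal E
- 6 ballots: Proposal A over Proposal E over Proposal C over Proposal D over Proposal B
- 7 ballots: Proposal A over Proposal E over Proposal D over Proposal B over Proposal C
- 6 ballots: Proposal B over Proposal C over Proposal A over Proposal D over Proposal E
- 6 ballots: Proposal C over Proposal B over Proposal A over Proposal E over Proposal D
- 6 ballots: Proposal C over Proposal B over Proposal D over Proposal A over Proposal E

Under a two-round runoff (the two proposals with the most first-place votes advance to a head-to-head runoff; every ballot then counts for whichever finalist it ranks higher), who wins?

Proposal C

Round 1 first-place votes: Proposal A 13, Proposal B 6, Proposal C 12, Proposal D 6, Proposal E 7. Proposal A and Proposal C advance.
Runoff: Proposal A is ranked above Proposal C on 13 ballots, Proposal C above Proposal A on 31.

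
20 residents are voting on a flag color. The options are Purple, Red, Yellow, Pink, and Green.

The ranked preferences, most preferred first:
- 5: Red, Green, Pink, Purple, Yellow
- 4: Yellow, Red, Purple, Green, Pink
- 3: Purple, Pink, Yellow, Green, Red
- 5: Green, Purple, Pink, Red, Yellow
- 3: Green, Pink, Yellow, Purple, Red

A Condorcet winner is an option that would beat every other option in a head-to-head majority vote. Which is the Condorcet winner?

Green vs Purple: 13–7
Green vs Red: 11–9
Green vs Yellow: 13–7
Green vs Pink: 17–3
Green beats every other option.

Green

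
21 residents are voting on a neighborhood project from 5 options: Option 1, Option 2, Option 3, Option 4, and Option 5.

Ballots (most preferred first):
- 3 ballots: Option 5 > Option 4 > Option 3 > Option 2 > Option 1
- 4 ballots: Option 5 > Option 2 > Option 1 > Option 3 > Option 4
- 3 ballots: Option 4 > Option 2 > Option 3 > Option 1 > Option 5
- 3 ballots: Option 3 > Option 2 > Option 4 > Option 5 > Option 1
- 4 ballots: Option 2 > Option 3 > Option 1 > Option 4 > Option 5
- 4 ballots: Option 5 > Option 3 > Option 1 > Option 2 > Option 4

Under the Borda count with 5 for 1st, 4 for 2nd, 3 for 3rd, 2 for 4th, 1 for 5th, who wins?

Option 1: 3×1 + 4×3 + 3×2 + 3×1 + 4×3 + 4×3 = 48
Option 2: 3×2 + 4×4 + 3×4 + 3×4 + 4×5 + 4×2 = 74
Option 3: 3×3 + 4×2 + 3×3 + 3×5 + 4×4 + 4×4 = 73
Option 4: 3×4 + 4×1 + 3×5 + 3×3 + 4×2 + 4×1 = 52
Option 5: 3×5 + 4×5 + 3×1 + 3×2 + 4×1 + 4×5 = 68

Option 2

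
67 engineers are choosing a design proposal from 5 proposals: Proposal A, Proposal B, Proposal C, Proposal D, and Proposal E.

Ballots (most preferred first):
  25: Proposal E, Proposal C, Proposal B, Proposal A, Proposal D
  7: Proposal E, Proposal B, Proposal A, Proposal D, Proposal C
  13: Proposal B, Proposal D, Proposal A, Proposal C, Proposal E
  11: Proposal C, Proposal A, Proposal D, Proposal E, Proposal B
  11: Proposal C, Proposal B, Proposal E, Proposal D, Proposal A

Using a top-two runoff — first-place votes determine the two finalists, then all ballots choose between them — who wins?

Round 1 first-place votes: Proposal A 0, Proposal B 13, Proposal C 22, Proposal D 0, Proposal E 32. Proposal E and Proposal C advance.
Runoff: Proposal E is ranked above Proposal C on 32 ballots, Proposal C above Proposal E on 35.

Proposal C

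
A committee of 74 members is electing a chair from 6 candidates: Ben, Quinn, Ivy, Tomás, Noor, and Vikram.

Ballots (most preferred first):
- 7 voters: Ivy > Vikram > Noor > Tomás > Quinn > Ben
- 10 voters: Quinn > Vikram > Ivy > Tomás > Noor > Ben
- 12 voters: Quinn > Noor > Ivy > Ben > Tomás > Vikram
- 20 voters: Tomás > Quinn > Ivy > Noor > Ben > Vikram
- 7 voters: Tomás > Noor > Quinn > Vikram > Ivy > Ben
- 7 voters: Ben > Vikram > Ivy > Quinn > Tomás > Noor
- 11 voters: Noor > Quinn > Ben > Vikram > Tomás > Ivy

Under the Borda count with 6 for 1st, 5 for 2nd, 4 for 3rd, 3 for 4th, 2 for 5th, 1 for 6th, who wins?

Ben: 7×1 + 10×1 + 12×3 + 20×2 + 7×1 + 7×6 + 11×4 = 186
Quinn: 7×2 + 10×6 + 12×6 + 20×5 + 7×4 + 7×3 + 11×5 = 350
Ivy: 7×6 + 10×4 + 12×4 + 20×4 + 7×2 + 7×4 + 11×1 = 263
Tomás: 7×3 + 10×3 + 12×2 + 20×6 + 7×6 + 7×2 + 11×2 = 273
Noor: 7×4 + 10×2 + 12×5 + 20×3 + 7×5 + 7×1 + 11×6 = 276
Vikram: 7×5 + 10×5 + 12×1 + 20×1 + 7×3 + 7×5 + 11×3 = 206

Quinn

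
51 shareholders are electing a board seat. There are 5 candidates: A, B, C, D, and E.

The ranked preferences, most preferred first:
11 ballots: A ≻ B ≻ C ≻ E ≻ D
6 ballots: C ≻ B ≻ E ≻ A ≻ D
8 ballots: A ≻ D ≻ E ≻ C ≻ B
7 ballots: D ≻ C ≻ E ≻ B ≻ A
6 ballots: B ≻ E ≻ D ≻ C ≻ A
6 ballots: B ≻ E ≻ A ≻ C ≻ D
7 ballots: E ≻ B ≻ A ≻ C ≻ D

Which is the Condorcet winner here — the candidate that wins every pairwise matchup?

B vs A: 32–19
B vs C: 30–21
B vs D: 36–15
B vs E: 29–22
B beats every other candidate.

B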